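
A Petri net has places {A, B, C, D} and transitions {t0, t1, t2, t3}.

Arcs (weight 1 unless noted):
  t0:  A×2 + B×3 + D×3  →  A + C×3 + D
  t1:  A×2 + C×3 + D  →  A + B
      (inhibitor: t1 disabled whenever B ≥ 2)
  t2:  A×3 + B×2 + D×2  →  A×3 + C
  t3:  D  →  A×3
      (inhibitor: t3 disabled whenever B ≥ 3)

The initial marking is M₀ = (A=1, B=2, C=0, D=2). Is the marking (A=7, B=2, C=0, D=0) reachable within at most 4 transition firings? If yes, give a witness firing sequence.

step 1: fire t3:  (A=1, B=2, C=0, D=2) → (A=4, B=2, C=0, D=1)
step 2: fire t3:  (A=4, B=2, C=0, D=1) → (A=7, B=2, C=0, D=0)

YES — reachable via ⟨t3, t3⟩ (2 firings)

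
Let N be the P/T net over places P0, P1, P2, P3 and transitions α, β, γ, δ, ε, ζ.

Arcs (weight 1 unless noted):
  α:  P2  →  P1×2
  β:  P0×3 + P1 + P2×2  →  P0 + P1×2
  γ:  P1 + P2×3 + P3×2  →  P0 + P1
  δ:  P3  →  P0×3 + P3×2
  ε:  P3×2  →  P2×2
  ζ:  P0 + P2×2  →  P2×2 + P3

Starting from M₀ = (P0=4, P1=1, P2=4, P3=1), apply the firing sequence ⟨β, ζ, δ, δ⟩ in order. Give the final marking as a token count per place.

(P0=7, P1=2, P2=2, P3=4)

step 1: fire β:  (P0=4, P1=1, P2=4, P3=1) → (P0=2, P1=2, P2=2, P3=1)
step 2: fire ζ:  (P0=2, P1=2, P2=2, P3=1) → (P0=1, P1=2, P2=2, P3=2)
step 3: fire δ:  (P0=1, P1=2, P2=2, P3=2) → (P0=4, P1=2, P2=2, P3=3)
step 4: fire δ:  (P0=4, P1=2, P2=2, P3=3) → (P0=7, P1=2, P2=2, P3=4)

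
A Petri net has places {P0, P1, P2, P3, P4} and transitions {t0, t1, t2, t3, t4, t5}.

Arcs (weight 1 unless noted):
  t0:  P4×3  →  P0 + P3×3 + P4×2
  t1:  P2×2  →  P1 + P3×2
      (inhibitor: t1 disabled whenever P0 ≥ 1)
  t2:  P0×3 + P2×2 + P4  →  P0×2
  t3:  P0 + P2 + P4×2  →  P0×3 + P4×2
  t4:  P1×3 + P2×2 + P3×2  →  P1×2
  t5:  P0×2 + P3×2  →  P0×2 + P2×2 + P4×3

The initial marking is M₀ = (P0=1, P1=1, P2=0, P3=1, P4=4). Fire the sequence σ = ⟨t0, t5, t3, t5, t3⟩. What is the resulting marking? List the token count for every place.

(P0=6, P1=1, P2=2, P3=0, P4=9)

step 1: fire t0:  (P0=1, P1=1, P2=0, P3=1, P4=4) → (P0=2, P1=1, P2=0, P3=4, P4=3)
step 2: fire t5:  (P0=2, P1=1, P2=0, P3=4, P4=3) → (P0=2, P1=1, P2=2, P3=2, P4=6)
step 3: fire t3:  (P0=2, P1=1, P2=2, P3=2, P4=6) → (P0=4, P1=1, P2=1, P3=2, P4=6)
step 4: fire t5:  (P0=4, P1=1, P2=1, P3=2, P4=6) → (P0=4, P1=1, P2=3, P3=0, P4=9)
step 5: fire t3:  (P0=4, P1=1, P2=3, P3=0, P4=9) → (P0=6, P1=1, P2=2, P3=0, P4=9)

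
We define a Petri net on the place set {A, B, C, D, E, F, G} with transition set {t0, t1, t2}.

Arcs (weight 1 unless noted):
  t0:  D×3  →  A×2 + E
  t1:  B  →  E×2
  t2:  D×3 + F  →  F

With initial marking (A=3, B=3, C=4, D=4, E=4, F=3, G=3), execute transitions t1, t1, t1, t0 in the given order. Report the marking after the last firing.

step 1: fire t1:  (A=3, B=3, C=4, D=4, E=4, F=3, G=3) → (A=3, B=2, C=4, D=4, E=6, F=3, G=3)
step 2: fire t1:  (A=3, B=2, C=4, D=4, E=6, F=3, G=3) → (A=3, B=1, C=4, D=4, E=8, F=3, G=3)
step 3: fire t1:  (A=3, B=1, C=4, D=4, E=8, F=3, G=3) → (A=3, B=0, C=4, D=4, E=10, F=3, G=3)
step 4: fire t0:  (A=3, B=0, C=4, D=4, E=10, F=3, G=3) → (A=5, B=0, C=4, D=1, E=11, F=3, G=3)

(A=5, B=0, C=4, D=1, E=11, F=3, G=3)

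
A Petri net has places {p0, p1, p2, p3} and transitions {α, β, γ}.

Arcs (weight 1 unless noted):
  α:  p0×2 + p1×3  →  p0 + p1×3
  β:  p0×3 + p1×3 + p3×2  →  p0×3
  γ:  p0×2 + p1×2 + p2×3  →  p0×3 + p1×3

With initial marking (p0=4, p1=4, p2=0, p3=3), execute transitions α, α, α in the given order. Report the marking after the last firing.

step 1: fire α:  (p0=4, p1=4, p2=0, p3=3) → (p0=3, p1=4, p2=0, p3=3)
step 2: fire α:  (p0=3, p1=4, p2=0, p3=3) → (p0=2, p1=4, p2=0, p3=3)
step 3: fire α:  (p0=2, p1=4, p2=0, p3=3) → (p0=1, p1=4, p2=0, p3=3)

(p0=1, p1=4, p2=0, p3=3)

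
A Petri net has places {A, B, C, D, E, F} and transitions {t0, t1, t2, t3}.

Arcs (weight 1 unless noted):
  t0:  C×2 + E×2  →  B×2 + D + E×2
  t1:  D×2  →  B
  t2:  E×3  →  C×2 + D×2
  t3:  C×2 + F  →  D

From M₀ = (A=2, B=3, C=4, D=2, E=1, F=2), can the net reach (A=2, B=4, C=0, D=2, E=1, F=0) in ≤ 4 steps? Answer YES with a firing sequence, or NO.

YES — reachable via ⟨t1, t3, t3⟩ (3 firings)

step 1: fire t1:  (A=2, B=3, C=4, D=2, E=1, F=2) → (A=2, B=4, C=4, D=0, E=1, F=2)
step 2: fire t3:  (A=2, B=4, C=4, D=0, E=1, F=2) → (A=2, B=4, C=2, D=1, E=1, F=1)
step 3: fire t3:  (A=2, B=4, C=2, D=1, E=1, F=1) → (A=2, B=4, C=0, D=2, E=1, F=0)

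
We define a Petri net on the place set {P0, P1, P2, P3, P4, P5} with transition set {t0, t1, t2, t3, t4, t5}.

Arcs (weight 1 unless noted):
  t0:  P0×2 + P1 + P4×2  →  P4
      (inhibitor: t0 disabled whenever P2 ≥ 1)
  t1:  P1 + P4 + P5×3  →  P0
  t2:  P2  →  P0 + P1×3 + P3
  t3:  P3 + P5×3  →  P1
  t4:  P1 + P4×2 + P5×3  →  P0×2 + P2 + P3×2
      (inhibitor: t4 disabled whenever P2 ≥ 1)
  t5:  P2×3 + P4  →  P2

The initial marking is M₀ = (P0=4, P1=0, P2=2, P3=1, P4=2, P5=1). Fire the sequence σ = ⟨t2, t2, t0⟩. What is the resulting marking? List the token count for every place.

(P0=4, P1=5, P2=0, P3=3, P4=1, P5=1)

step 1: fire t2:  (P0=4, P1=0, P2=2, P3=1, P4=2, P5=1) → (P0=5, P1=3, P2=1, P3=2, P4=2, P5=1)
step 2: fire t2:  (P0=5, P1=3, P2=1, P3=2, P4=2, P5=1) → (P0=6, P1=6, P2=0, P3=3, P4=2, P5=1)
step 3: fire t0:  (P0=6, P1=6, P2=0, P3=3, P4=2, P5=1) → (P0=4, P1=5, P2=0, P3=3, P4=1, P5=1)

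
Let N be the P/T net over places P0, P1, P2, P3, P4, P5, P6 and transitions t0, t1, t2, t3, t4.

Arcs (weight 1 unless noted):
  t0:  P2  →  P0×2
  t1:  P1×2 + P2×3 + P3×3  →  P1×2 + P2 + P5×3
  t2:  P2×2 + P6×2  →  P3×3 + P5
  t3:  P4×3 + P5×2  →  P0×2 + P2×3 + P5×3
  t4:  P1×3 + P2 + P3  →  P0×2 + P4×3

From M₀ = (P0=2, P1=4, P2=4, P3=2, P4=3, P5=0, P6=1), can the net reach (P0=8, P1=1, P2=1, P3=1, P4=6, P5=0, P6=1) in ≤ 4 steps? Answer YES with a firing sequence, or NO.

YES — reachable via ⟨t0, t0, t4⟩ (3 firings)

step 1: fire t0:  (P0=2, P1=4, P2=4, P3=2, P4=3, P5=0, P6=1) → (P0=4, P1=4, P2=3, P3=2, P4=3, P5=0, P6=1)
step 2: fire t0:  (P0=4, P1=4, P2=3, P3=2, P4=3, P5=0, P6=1) → (P0=6, P1=4, P2=2, P3=2, P4=3, P5=0, P6=1)
step 3: fire t4:  (P0=6, P1=4, P2=2, P3=2, P4=3, P5=0, P6=1) → (P0=8, P1=1, P2=1, P3=1, P4=6, P5=0, P6=1)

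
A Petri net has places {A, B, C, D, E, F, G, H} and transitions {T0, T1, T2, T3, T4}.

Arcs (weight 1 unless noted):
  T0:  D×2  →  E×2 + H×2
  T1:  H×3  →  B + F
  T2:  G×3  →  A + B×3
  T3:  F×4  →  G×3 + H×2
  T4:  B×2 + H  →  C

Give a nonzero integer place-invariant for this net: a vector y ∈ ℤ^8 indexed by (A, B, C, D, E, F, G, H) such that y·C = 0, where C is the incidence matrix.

Incidence matrix C (rows=places, cols=transitions):
       T0   T1   T2   T3   T4
    A   0    0    1    0    0
    B   0    1    3    0   -2
    C   0    0    0    0    1
    D  -2    0    0    0    0
    E   2    0    0    0    0
    F   0    1    0   -4    0
    G   0    0   -3    3    0
    H   2   -3    0    2   -1

Candidate y = [0, 0, 0, 1, 1, 0, 0, 0]; check y·C column-wise:
  col T0: 1·-2 + 1·2 + 0·2 = 0
  col T1: 0·1 + 1·0 + 1·0 + 0·1 + 0·-3 = 0
  col T2: 0·1 + 0·3 + 1·0 + 1·0 + 0·-3 = 0
  col T3: 1·0 + 1·0 + 0·-4 + 0·3 + 0·2 = 0
  col T4: 0·-2 + 0·1 + 1·0 + 1·0 + 0·-1 = 0

y = (A:0, B:0, C:0, D:1, E:1, F:0, G:0, H:0)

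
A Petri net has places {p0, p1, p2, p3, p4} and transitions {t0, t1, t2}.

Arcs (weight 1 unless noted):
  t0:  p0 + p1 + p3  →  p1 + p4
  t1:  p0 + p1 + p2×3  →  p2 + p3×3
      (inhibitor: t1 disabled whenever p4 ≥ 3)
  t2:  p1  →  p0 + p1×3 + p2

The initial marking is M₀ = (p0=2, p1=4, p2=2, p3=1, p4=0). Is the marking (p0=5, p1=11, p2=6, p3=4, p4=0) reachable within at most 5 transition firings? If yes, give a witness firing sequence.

depth 0: 1 marking
depth 1: 3 markings reached so far
depth 2: 6 markings reached so far
depth 3: 10 markings reached so far
depth 4: 15 markings reached so far
depth 5: 21 markings reached so far
target is not among the 21 markings reachable within 5 steps

NO — not reachable within 5 firings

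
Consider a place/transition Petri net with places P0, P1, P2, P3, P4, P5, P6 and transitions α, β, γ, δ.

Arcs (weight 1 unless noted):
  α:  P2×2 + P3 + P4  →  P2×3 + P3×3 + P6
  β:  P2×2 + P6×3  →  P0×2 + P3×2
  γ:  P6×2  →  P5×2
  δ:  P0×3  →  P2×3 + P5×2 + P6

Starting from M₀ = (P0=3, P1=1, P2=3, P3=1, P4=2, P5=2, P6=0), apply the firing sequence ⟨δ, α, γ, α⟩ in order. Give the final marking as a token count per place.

(P0=0, P1=1, P2=8, P3=5, P4=0, P5=6, P6=1)

step 1: fire δ:  (P0=3, P1=1, P2=3, P3=1, P4=2, P5=2, P6=0) → (P0=0, P1=1, P2=6, P3=1, P4=2, P5=4, P6=1)
step 2: fire α:  (P0=0, P1=1, P2=6, P3=1, P4=2, P5=4, P6=1) → (P0=0, P1=1, P2=7, P3=3, P4=1, P5=4, P6=2)
step 3: fire γ:  (P0=0, P1=1, P2=7, P3=3, P4=1, P5=4, P6=2) → (P0=0, P1=1, P2=7, P3=3, P4=1, P5=6, P6=0)
step 4: fire α:  (P0=0, P1=1, P2=7, P3=3, P4=1, P5=6, P6=0) → (P0=0, P1=1, P2=8, P3=5, P4=0, P5=6, P6=1)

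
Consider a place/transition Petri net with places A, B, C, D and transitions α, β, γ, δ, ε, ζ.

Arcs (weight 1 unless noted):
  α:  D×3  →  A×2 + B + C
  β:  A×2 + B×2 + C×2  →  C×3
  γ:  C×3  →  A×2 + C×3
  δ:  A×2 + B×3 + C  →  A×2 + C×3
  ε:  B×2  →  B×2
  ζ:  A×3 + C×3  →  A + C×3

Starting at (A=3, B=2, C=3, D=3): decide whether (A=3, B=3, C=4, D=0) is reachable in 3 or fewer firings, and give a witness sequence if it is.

step 1: fire α:  (A=3, B=2, C=3, D=3) → (A=5, B=3, C=4, D=0)
step 2: fire ζ:  (A=5, B=3, C=4, D=0) → (A=3, B=3, C=4, D=0)

YES — reachable via ⟨α, ζ⟩ (2 firings)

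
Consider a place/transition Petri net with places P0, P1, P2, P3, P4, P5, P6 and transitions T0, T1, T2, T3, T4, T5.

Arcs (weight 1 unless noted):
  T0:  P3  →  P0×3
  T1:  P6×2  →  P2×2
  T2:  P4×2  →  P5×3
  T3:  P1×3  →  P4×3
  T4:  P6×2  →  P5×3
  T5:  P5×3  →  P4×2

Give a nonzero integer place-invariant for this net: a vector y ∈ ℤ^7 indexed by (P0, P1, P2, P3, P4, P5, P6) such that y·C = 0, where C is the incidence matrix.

y = (P0:1, P1:0, P2:0, P3:3, P4:0, P5:0, P6:0)

Incidence matrix C (rows=places, cols=transitions):
       T0   T1   T2   T3   T4   T5
   P0   3    0    0    0    0    0
   P1   0    0    0   -3    0    0
   P2   0    2    0    0    0    0
   P3  -1    0    0    0    0    0
   P4   0    0   -2    3    0    2
   P5   0    0    3    0    3   -3
   P6   0   -2    0    0   -2    0

Candidate y = [1, 0, 0, 3, 0, 0, 0]; check y·C column-wise:
  col T0: 1·3 + 3·-1 = 0
  col T1: 1·0 + 0·2 + 3·0 + 0·-2 = 0
  col T2: 1·0 + 3·0 + 0·-2 + 0·3 = 0
  col T3: 1·0 + 0·-3 + 3·0 + 0·3 = 0
  col T4: 1·0 + 3·0 + 0·3 + 0·-2 = 0
  col T5: 1·0 + 3·0 + 0·2 + 0·-3 = 0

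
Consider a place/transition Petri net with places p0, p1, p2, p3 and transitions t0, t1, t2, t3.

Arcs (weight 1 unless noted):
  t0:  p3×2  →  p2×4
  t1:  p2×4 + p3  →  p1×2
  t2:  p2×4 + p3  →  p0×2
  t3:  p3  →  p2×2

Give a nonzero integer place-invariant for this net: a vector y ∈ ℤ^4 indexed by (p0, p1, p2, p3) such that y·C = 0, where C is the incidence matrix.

Incidence matrix C (rows=places, cols=transitions):
       t0   t1   t2   t3
   p0   0    0    2    0
   p1   0    2    0    0
   p2   4   -4   -4    2
   p3  -2   -1   -1   -1

Candidate y = [3, 3, 1, 2]; check y·C column-wise:
  col t0: 3·0 + 3·0 + 1·4 + 2·-2 = 0
  col t1: 3·0 + 3·2 + 1·-4 + 2·-1 = 0
  col t2: 3·2 + 3·0 + 1·-4 + 2·-1 = 0
  col t3: 3·0 + 3·0 + 1·2 + 2·-1 = 0

y = (p0:3, p1:3, p2:1, p3:2)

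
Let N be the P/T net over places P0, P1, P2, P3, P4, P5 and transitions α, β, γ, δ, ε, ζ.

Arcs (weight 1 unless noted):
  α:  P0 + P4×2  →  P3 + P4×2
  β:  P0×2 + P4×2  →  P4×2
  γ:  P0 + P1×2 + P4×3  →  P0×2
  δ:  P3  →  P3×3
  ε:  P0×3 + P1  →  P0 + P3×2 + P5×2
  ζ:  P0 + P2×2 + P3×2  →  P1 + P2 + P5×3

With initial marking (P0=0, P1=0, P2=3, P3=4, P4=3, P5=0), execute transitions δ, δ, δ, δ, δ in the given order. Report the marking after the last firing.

(P0=0, P1=0, P2=3, P3=14, P4=3, P5=0)

step 1: fire δ:  (P0=0, P1=0, P2=3, P3=4, P4=3, P5=0) → (P0=0, P1=0, P2=3, P3=6, P4=3, P5=0)
step 2: fire δ:  (P0=0, P1=0, P2=3, P3=6, P4=3, P5=0) → (P0=0, P1=0, P2=3, P3=8, P4=3, P5=0)
step 3: fire δ:  (P0=0, P1=0, P2=3, P3=8, P4=3, P5=0) → (P0=0, P1=0, P2=3, P3=10, P4=3, P5=0)
step 4: fire δ:  (P0=0, P1=0, P2=3, P3=10, P4=3, P5=0) → (P0=0, P1=0, P2=3, P3=12, P4=3, P5=0)
step 5: fire δ:  (P0=0, P1=0, P2=3, P3=12, P4=3, P5=0) → (P0=0, P1=0, P2=3, P3=14, P4=3, P5=0)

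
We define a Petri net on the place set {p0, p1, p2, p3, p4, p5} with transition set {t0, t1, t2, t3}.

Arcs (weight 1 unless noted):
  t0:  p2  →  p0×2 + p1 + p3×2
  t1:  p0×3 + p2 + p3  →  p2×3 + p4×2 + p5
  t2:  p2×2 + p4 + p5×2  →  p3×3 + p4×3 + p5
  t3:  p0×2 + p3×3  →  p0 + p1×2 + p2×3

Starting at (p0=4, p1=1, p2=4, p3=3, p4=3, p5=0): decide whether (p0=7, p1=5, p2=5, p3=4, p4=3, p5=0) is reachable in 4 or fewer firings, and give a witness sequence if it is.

step 1: fire t0:  (p0=4, p1=1, p2=4, p3=3, p4=3, p5=0) → (p0=6, p1=2, p2=3, p3=5, p4=3, p5=0)
step 2: fire t0:  (p0=6, p1=2, p2=3, p3=5, p4=3, p5=0) → (p0=8, p1=3, p2=2, p3=7, p4=3, p5=0)
step 3: fire t3:  (p0=8, p1=3, p2=2, p3=7, p4=3, p5=0) → (p0=7, p1=5, p2=5, p3=4, p4=3, p5=0)

YES — reachable via ⟨t0, t0, t3⟩ (3 firings)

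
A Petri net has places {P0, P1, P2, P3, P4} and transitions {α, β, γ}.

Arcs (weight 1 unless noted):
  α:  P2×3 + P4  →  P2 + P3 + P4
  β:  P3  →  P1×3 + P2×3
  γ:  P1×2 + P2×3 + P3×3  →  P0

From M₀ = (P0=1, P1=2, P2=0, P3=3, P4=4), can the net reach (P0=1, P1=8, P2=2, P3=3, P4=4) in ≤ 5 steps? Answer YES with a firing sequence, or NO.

YES — reachable via ⟨β, α, β, α⟩ (4 firings)

step 1: fire β:  (P0=1, P1=2, P2=0, P3=3, P4=4) → (P0=1, P1=5, P2=3, P3=2, P4=4)
step 2: fire α:  (P0=1, P1=5, P2=3, P3=2, P4=4) → (P0=1, P1=5, P2=1, P3=3, P4=4)
step 3: fire β:  (P0=1, P1=5, P2=1, P3=3, P4=4) → (P0=1, P1=8, P2=4, P3=2, P4=4)
step 4: fire α:  (P0=1, P1=8, P2=4, P3=2, P4=4) → (P0=1, P1=8, P2=2, P3=3, P4=4)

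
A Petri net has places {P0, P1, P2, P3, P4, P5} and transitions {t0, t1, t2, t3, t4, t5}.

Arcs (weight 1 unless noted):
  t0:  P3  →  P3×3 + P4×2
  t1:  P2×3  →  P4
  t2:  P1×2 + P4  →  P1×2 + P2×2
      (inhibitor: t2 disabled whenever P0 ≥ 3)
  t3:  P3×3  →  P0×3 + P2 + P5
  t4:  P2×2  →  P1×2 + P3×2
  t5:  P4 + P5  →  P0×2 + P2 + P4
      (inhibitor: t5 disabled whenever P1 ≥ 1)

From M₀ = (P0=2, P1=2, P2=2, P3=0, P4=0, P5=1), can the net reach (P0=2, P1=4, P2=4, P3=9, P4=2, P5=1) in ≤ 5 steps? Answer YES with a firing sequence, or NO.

depth 0: 1 marking
depth 1: 2 markings reached so far
depth 2: 3 markings reached so far
depth 3: 6 markings reached so far
depth 4: 12 markings reached so far
depth 5: 24 markings reached so far
target is not among the 24 markings reachable within 5 steps

NO — not reachable within 5 firings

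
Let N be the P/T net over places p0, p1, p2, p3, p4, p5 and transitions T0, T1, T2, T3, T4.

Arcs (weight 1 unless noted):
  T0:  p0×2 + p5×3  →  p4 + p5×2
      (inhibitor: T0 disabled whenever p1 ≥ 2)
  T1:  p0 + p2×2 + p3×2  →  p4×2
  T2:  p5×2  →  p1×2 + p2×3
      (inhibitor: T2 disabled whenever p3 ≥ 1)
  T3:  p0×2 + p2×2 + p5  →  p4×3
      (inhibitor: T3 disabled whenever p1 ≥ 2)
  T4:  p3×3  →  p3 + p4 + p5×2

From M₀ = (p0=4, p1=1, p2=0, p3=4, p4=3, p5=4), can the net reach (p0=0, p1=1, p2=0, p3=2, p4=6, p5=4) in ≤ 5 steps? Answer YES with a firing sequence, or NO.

step 1: fire T0:  (p0=4, p1=1, p2=0, p3=4, p4=3, p5=4) → (p0=2, p1=1, p2=0, p3=4, p4=4, p5=3)
step 2: fire T0:  (p0=2, p1=1, p2=0, p3=4, p4=4, p5=3) → (p0=0, p1=1, p2=0, p3=4, p4=5, p5=2)
step 3: fire T4:  (p0=0, p1=1, p2=0, p3=4, p4=5, p5=2) → (p0=0, p1=1, p2=0, p3=2, p4=6, p5=4)

YES — reachable via ⟨T0, T0, T4⟩ (3 firings)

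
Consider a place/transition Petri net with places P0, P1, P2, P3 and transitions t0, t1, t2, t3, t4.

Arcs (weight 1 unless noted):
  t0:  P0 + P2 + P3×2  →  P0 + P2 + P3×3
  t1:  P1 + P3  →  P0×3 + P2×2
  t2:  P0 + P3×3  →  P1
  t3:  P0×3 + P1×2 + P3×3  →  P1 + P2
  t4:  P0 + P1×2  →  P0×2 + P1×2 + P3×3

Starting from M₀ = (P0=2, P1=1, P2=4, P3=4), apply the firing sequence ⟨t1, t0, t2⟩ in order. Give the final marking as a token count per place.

(P0=4, P1=1, P2=6, P3=1)

step 1: fire t1:  (P0=2, P1=1, P2=4, P3=4) → (P0=5, P1=0, P2=6, P3=3)
step 2: fire t0:  (P0=5, P1=0, P2=6, P3=3) → (P0=5, P1=0, P2=6, P3=4)
step 3: fire t2:  (P0=5, P1=0, P2=6, P3=4) → (P0=4, P1=1, P2=6, P3=1)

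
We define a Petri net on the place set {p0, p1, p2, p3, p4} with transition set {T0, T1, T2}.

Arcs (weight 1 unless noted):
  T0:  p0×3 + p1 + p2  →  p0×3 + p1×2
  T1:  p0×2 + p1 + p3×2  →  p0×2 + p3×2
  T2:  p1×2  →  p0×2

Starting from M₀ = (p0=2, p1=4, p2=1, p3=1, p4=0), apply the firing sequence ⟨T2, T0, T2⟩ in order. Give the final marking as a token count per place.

step 1: fire T2:  (p0=2, p1=4, p2=1, p3=1, p4=0) → (p0=4, p1=2, p2=1, p3=1, p4=0)
step 2: fire T0:  (p0=4, p1=2, p2=1, p3=1, p4=0) → (p0=4, p1=3, p2=0, p3=1, p4=0)
step 3: fire T2:  (p0=4, p1=3, p2=0, p3=1, p4=0) → (p0=6, p1=1, p2=0, p3=1, p4=0)

(p0=6, p1=1, p2=0, p3=1, p4=0)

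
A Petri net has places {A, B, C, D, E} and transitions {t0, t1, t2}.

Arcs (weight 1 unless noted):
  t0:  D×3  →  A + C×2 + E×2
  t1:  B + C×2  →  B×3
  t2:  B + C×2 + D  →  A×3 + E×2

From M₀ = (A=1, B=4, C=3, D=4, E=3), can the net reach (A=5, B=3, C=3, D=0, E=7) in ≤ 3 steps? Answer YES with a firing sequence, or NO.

YES — reachable via ⟨t0, t2⟩ (2 firings)

step 1: fire t0:  (A=1, B=4, C=3, D=4, E=3) → (A=2, B=4, C=5, D=1, E=5)
step 2: fire t2:  (A=2, B=4, C=5, D=1, E=5) → (A=5, B=3, C=3, D=0, E=7)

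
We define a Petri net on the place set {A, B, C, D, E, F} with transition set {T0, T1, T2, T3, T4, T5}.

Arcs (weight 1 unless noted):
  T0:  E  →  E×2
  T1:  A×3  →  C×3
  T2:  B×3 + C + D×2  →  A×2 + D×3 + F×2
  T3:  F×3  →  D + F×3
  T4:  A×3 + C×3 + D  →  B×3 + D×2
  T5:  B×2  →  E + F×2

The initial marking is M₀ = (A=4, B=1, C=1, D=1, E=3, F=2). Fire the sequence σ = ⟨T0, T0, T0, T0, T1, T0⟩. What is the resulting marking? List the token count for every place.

(A=1, B=1, C=4, D=1, E=8, F=2)

step 1: fire T0:  (A=4, B=1, C=1, D=1, E=3, F=2) → (A=4, B=1, C=1, D=1, E=4, F=2)
step 2: fire T0:  (A=4, B=1, C=1, D=1, E=4, F=2) → (A=4, B=1, C=1, D=1, E=5, F=2)
step 3: fire T0:  (A=4, B=1, C=1, D=1, E=5, F=2) → (A=4, B=1, C=1, D=1, E=6, F=2)
step 4: fire T0:  (A=4, B=1, C=1, D=1, E=6, F=2) → (A=4, B=1, C=1, D=1, E=7, F=2)
step 5: fire T1:  (A=4, B=1, C=1, D=1, E=7, F=2) → (A=1, B=1, C=4, D=1, E=7, F=2)
step 6: fire T0:  (A=1, B=1, C=4, D=1, E=7, F=2) → (A=1, B=1, C=4, D=1, E=8, F=2)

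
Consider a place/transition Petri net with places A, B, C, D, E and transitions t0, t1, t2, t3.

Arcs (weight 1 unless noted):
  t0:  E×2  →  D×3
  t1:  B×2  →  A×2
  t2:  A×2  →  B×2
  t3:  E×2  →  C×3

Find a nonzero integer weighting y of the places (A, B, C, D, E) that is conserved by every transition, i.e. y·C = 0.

y = (A:1, B:1, C:0, D:0, E:0)

Incidence matrix C (rows=places, cols=transitions):
       t0   t1   t2   t3
    A   0    2   -2    0
    B   0   -2    2    0
    C   0    0    0    3
    D   3    0    0    0
    E  -2    0    0   -2

Candidate y = [1, 1, 0, 0, 0]; check y·C column-wise:
  col t0: 1·0 + 1·0 + 0·3 + 0·-2 = 0
  col t1: 1·2 + 1·-2 = 0
  col t2: 1·-2 + 1·2 = 0
  col t3: 1·0 + 1·0 + 0·3 + 0·-2 = 0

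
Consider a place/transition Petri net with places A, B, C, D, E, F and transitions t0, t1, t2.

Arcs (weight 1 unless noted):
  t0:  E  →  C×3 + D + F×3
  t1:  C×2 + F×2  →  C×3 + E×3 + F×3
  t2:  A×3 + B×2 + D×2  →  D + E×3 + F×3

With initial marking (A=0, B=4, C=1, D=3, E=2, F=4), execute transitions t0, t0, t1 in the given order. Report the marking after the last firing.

(A=0, B=4, C=8, D=5, E=3, F=11)

step 1: fire t0:  (A=0, B=4, C=1, D=3, E=2, F=4) → (A=0, B=4, C=4, D=4, E=1, F=7)
step 2: fire t0:  (A=0, B=4, C=4, D=4, E=1, F=7) → (A=0, B=4, C=7, D=5, E=0, F=10)
step 3: fire t1:  (A=0, B=4, C=7, D=5, E=0, F=10) → (A=0, B=4, C=8, D=5, E=3, F=11)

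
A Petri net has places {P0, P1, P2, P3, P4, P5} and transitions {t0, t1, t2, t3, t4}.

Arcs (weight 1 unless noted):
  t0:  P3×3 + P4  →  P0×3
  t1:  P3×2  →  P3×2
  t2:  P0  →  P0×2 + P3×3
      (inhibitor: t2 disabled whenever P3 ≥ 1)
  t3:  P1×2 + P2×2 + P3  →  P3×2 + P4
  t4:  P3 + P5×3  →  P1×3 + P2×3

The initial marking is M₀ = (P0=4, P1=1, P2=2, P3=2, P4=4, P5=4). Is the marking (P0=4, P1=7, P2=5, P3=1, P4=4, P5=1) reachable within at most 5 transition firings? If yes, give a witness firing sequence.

NO — not reachable within 5 firings

depth 0: 1 marking
depth 1: 2 markings reached so far
depth 2: 3 markings reached so far
depth 3: 4 markings reached so far
depth 4: 5 markings reached so far
depth 5: 6 markings reached so far
target is not among the 6 markings reachable within 5 steps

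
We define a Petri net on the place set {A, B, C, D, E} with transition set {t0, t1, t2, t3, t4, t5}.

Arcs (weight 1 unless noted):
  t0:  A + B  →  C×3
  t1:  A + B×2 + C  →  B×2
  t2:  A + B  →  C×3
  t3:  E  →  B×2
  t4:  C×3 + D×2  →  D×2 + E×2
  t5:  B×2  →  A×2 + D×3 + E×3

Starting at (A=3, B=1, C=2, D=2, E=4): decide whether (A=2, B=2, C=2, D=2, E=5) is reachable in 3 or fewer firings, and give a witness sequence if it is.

step 1: fire t0:  (A=3, B=1, C=2, D=2, E=4) → (A=2, B=0, C=5, D=2, E=4)
step 2: fire t3:  (A=2, B=0, C=5, D=2, E=4) → (A=2, B=2, C=5, D=2, E=3)
step 3: fire t4:  (A=2, B=2, C=5, D=2, E=3) → (A=2, B=2, C=2, D=2, E=5)

YES — reachable via ⟨t0, t3, t4⟩ (3 firings)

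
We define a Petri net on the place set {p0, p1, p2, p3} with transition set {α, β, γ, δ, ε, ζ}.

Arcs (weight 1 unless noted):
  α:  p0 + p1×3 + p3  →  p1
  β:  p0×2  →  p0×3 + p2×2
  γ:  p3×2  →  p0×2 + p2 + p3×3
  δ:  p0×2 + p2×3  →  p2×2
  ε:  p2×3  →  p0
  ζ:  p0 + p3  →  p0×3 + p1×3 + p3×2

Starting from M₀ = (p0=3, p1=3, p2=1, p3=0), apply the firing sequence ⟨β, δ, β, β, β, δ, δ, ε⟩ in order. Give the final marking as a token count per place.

(p0=2, p1=3, p2=3, p3=0)

step 1: fire β:  (p0=3, p1=3, p2=1, p3=0) → (p0=4, p1=3, p2=3, p3=0)
step 2: fire δ:  (p0=4, p1=3, p2=3, p3=0) → (p0=2, p1=3, p2=2, p3=0)
step 3: fire β:  (p0=2, p1=3, p2=2, p3=0) → (p0=3, p1=3, p2=4, p3=0)
step 4: fire β:  (p0=3, p1=3, p2=4, p3=0) → (p0=4, p1=3, p2=6, p3=0)
step 5: fire β:  (p0=4, p1=3, p2=6, p3=0) → (p0=5, p1=3, p2=8, p3=0)
step 6: fire δ:  (p0=5, p1=3, p2=8, p3=0) → (p0=3, p1=3, p2=7, p3=0)
step 7: fire δ:  (p0=3, p1=3, p2=7, p3=0) → (p0=1, p1=3, p2=6, p3=0)
step 8: fire ε:  (p0=1, p1=3, p2=6, p3=0) → (p0=2, p1=3, p2=3, p3=0)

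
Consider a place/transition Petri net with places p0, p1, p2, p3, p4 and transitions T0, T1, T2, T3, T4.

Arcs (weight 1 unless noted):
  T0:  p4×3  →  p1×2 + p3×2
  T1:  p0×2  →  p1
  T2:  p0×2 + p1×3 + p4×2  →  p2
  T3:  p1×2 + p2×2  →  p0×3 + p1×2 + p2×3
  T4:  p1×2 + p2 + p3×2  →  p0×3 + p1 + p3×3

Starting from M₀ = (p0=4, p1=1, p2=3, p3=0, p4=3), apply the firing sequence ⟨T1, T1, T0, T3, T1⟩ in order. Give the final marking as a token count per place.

(p0=1, p1=6, p2=4, p3=2, p4=0)

step 1: fire T1:  (p0=4, p1=1, p2=3, p3=0, p4=3) → (p0=2, p1=2, p2=3, p3=0, p4=3)
step 2: fire T1:  (p0=2, p1=2, p2=3, p3=0, p4=3) → (p0=0, p1=3, p2=3, p3=0, p4=3)
step 3: fire T0:  (p0=0, p1=3, p2=3, p3=0, p4=3) → (p0=0, p1=5, p2=3, p3=2, p4=0)
step 4: fire T3:  (p0=0, p1=5, p2=3, p3=2, p4=0) → (p0=3, p1=5, p2=4, p3=2, p4=0)
step 5: fire T1:  (p0=3, p1=5, p2=4, p3=2, p4=0) → (p0=1, p1=6, p2=4, p3=2, p4=0)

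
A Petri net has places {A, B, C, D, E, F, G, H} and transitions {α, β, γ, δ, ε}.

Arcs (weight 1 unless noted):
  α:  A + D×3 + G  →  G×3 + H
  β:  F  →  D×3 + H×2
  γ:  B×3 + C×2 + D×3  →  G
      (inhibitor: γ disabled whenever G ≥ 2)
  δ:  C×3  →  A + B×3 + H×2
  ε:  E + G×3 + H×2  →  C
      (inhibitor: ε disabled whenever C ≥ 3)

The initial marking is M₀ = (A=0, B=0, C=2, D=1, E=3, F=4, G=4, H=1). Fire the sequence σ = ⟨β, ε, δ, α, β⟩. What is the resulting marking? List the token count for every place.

(A=0, B=3, C=0, D=4, E=2, F=2, G=3, H=6)

step 1: fire β:  (A=0, B=0, C=2, D=1, E=3, F=4, G=4, H=1) → (A=0, B=0, C=2, D=4, E=3, F=3, G=4, H=3)
step 2: fire ε:  (A=0, B=0, C=2, D=4, E=3, F=3, G=4, H=3) → (A=0, B=0, C=3, D=4, E=2, F=3, G=1, H=1)
step 3: fire δ:  (A=0, B=0, C=3, D=4, E=2, F=3, G=1, H=1) → (A=1, B=3, C=0, D=4, E=2, F=3, G=1, H=3)
step 4: fire α:  (A=1, B=3, C=0, D=4, E=2, F=3, G=1, H=3) → (A=0, B=3, C=0, D=1, E=2, F=3, G=3, H=4)
step 5: fire β:  (A=0, B=3, C=0, D=1, E=2, F=3, G=3, H=4) → (A=0, B=3, C=0, D=4, E=2, F=2, G=3, H=6)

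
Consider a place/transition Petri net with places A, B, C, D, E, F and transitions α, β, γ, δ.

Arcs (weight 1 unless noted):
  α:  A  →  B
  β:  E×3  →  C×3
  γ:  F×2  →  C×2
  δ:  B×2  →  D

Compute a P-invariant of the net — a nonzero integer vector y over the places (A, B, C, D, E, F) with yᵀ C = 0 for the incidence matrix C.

y = (A:1, B:1, C:0, D:2, E:0, F:0)

Incidence matrix C (rows=places, cols=transitions):
        α    β    γ    δ
    A  -1    0    0    0
    B   1    0    0   -2
    C   0    3    2    0
    D   0    0    0    1
    E   0   -3    0    0
    F   0    0   -2    0

Candidate y = [1, 1, 0, 2, 0, 0]; check y·C column-wise:
  col α: 1·-1 + 1·1 + 2·0 = 0
  col β: 1·0 + 1·0 + 0·3 + 2·0 + 0·-3 = 0
  col γ: 1·0 + 1·0 + 0·2 + 2·0 + 0·-2 = 0
  col δ: 1·0 + 1·-2 + 2·1 = 0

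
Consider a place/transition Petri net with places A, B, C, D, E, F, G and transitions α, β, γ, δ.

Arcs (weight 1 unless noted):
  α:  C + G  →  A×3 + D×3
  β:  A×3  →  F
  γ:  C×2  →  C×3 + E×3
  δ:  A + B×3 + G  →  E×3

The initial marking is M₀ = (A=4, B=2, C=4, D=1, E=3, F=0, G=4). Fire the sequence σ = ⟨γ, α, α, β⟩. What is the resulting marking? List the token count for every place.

(A=7, B=2, C=3, D=7, E=6, F=1, G=2)

step 1: fire γ:  (A=4, B=2, C=4, D=1, E=3, F=0, G=4) → (A=4, B=2, C=5, D=1, E=6, F=0, G=4)
step 2: fire α:  (A=4, B=2, C=5, D=1, E=6, F=0, G=4) → (A=7, B=2, C=4, D=4, E=6, F=0, G=3)
step 3: fire α:  (A=7, B=2, C=4, D=4, E=6, F=0, G=3) → (A=10, B=2, C=3, D=7, E=6, F=0, G=2)
step 4: fire β:  (A=10, B=2, C=3, D=7, E=6, F=0, G=2) → (A=7, B=2, C=3, D=7, E=6, F=1, G=2)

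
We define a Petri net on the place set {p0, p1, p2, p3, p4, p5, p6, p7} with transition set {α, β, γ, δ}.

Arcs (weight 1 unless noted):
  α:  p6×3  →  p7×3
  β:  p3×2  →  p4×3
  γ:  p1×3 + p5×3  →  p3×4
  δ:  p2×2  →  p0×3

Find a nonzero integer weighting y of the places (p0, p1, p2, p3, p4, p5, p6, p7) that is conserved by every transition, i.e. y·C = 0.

y = (p0:2, p1:0, p2:3, p3:0, p4:0, p5:0, p6:0, p7:0)

Incidence matrix C (rows=places, cols=transitions):
        α    β    γ    δ
   p0   0    0    0    3
   p1   0    0   -3    0
   p2   0    0    0   -2
   p3   0   -2    4    0
   p4   0    3    0    0
   p5   0    0   -3    0
   p6  -3    0    0    0
   p7   3    0    0    0

Candidate y = [2, 0, 3, 0, 0, 0, 0, 0]; check y·C column-wise:
  col α: 2·0 + 3·0 + 0·-3 + 0·3 = 0
  col β: 2·0 + 3·0 + 0·-2 + 0·3 = 0
  col γ: 2·0 + 0·-3 + 3·0 + 0·4 + 0·-3 = 0
  col δ: 2·3 + 3·-2 = 0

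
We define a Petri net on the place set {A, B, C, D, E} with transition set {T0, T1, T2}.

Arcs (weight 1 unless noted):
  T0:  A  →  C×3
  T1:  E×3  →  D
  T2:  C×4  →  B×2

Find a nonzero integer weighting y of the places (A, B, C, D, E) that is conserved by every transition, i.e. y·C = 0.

Incidence matrix C (rows=places, cols=transitions):
       T0   T1   T2
    A  -1    0    0
    B   0    0    2
    C   3    0   -4
    D   0    1    0
    E   0   -3    0

Candidate y = [3, 2, 1, 0, 0]; check y·C column-wise:
  col T0: 3·-1 + 2·0 + 1·3 = 0
  col T1: 3·0 + 2·0 + 1·0 + 0·1 + 0·-3 = 0
  col T2: 3·0 + 2·2 + 1·-4 = 0

y = (A:3, B:2, C:1, D:0, E:0)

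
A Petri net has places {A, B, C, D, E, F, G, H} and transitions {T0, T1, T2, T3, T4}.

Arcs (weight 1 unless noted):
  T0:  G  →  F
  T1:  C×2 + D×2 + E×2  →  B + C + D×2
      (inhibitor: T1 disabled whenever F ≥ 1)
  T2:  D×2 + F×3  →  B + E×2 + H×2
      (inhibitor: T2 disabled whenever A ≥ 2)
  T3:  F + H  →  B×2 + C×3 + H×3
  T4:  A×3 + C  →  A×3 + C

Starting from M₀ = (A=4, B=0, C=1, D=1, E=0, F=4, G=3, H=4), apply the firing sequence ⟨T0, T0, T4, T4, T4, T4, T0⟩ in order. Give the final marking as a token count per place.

step 1: fire T0:  (A=4, B=0, C=1, D=1, E=0, F=4, G=3, H=4) → (A=4, B=0, C=1, D=1, E=0, F=5, G=2, H=4)
step 2: fire T0:  (A=4, B=0, C=1, D=1, E=0, F=5, G=2, H=4) → (A=4, B=0, C=1, D=1, E=0, F=6, G=1, H=4)
step 3: fire T4:  (A=4, B=0, C=1, D=1, E=0, F=6, G=1, H=4) → (A=4, B=0, C=1, D=1, E=0, F=6, G=1, H=4)
step 4: fire T4:  (A=4, B=0, C=1, D=1, E=0, F=6, G=1, H=4) → (A=4, B=0, C=1, D=1, E=0, F=6, G=1, H=4)
step 5: fire T4:  (A=4, B=0, C=1, D=1, E=0, F=6, G=1, H=4) → (A=4, B=0, C=1, D=1, E=0, F=6, G=1, H=4)
step 6: fire T4:  (A=4, B=0, C=1, D=1, E=0, F=6, G=1, H=4) → (A=4, B=0, C=1, D=1, E=0, F=6, G=1, H=4)
step 7: fire T0:  (A=4, B=0, C=1, D=1, E=0, F=6, G=1, H=4) → (A=4, B=0, C=1, D=1, E=0, F=7, G=0, H=4)

(A=4, B=0, C=1, D=1, E=0, F=7, G=0, H=4)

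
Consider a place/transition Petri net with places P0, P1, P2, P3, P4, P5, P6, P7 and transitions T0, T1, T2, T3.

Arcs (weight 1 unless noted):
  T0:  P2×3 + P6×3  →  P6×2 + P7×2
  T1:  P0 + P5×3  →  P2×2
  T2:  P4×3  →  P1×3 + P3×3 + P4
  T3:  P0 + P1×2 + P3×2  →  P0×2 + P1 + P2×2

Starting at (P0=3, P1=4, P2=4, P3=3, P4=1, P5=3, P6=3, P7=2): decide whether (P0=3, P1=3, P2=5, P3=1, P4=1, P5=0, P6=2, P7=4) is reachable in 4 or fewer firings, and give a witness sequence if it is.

YES — reachable via ⟨T0, T1, T3⟩ (3 firings)

step 1: fire T0:  (P0=3, P1=4, P2=4, P3=3, P4=1, P5=3, P6=3, P7=2) → (P0=3, P1=4, P2=1, P3=3, P4=1, P5=3, P6=2, P7=4)
step 2: fire T1:  (P0=3, P1=4, P2=1, P3=3, P4=1, P5=3, P6=2, P7=4) → (P0=2, P1=4, P2=3, P3=3, P4=1, P5=0, P6=2, P7=4)
step 3: fire T3:  (P0=2, P1=4, P2=3, P3=3, P4=1, P5=0, P6=2, P7=4) → (P0=3, P1=3, P2=5, P3=1, P4=1, P5=0, P6=2, P7=4)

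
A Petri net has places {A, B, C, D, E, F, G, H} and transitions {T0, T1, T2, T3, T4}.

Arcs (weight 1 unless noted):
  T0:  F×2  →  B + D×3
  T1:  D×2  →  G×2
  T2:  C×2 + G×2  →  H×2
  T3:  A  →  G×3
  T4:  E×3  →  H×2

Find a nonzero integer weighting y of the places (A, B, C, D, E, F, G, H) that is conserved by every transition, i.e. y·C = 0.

y = (A:0, B:2, C:0, D:0, E:0, F:1, G:0, H:0)

Incidence matrix C (rows=places, cols=transitions):
       T0   T1   T2   T3   T4
    A   0    0    0   -1    0
    B   1    0    0    0    0
    C   0    0   -2    0    0
    D   3   -2    0    0    0
    E   0    0    0    0   -3
    F  -2    0    0    0    0
    G   0    2   -2    3    0
    H   0    0    2    0    2

Candidate y = [0, 2, 0, 0, 0, 1, 0, 0]; check y·C column-wise:
  col T0: 2·1 + 0·3 + 1·-2 = 0
  col T1: 2·0 + 0·-2 + 1·0 + 0·2 = 0
  col T2: 2·0 + 0·-2 + 1·0 + 0·-2 + 0·2 = 0
  col T3: 0·-1 + 2·0 + 1·0 + 0·3 = 0
  col T4: 2·0 + 0·-3 + 1·0 + 0·2 = 0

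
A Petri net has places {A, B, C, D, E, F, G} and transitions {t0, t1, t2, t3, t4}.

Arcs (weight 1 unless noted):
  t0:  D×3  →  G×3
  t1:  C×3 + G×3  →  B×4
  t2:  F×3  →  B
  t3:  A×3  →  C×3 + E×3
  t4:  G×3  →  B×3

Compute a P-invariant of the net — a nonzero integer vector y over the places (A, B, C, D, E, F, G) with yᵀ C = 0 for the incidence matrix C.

y = (A:1, B:0, C:0, D:0, E:1, F:0, G:0)

Incidence matrix C (rows=places, cols=transitions):
       t0   t1   t2   t3   t4
    A   0    0    0   -3    0
    B   0    4    1    0    3
    C   0   -3    0    3    0
    D  -3    0    0    0    0
    E   0    0    0    3    0
    F   0    0   -3    0    0
    G   3   -3    0    0   -3

Candidate y = [1, 0, 0, 0, 1, 0, 0]; check y·C column-wise:
  col t0: 1·0 + 0·-3 + 1·0 + 0·3 = 0
  col t1: 1·0 + 0·4 + 0·-3 + 1·0 + 0·-3 = 0
  col t2: 1·0 + 0·1 + 1·0 + 0·-3 = 0
  col t3: 1·-3 + 0·3 + 1·3 = 0
  col t4: 1·0 + 0·3 + 1·0 + 0·-3 = 0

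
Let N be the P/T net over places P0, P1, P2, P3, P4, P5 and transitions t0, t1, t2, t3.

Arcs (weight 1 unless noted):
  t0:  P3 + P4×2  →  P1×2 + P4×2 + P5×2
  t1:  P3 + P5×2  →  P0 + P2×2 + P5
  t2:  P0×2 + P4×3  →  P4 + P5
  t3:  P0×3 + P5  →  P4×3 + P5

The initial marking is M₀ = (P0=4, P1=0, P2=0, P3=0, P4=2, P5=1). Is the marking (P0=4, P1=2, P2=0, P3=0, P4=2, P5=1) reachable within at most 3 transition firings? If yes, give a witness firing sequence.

depth 0: 1 marking
depth 1: 2 markings reached so far
depth 2: 2 markings reached so far
(frontier empty at depth 2; search complete)
target is not among the 2 markings reachable within 3 steps

NO — not reachable within 3 firings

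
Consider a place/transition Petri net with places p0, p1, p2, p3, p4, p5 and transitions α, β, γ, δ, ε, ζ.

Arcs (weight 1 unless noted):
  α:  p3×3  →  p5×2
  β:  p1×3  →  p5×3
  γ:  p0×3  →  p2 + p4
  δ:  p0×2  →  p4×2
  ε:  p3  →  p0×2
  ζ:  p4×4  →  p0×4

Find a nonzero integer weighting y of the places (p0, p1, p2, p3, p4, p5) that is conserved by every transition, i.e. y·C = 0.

y = (p0:1, p1:3, p2:2, p3:2, p4:1, p5:3)

Incidence matrix C (rows=places, cols=transitions):
        α    β    γ    δ    ε    ζ
   p0   0    0   -3   -2    2    4
   p1   0   -3    0    0    0    0
   p2   0    0    1    0    0    0
   p3  -3    0    0    0   -1    0
   p4   0    0    1    2    0   -4
   p5   2    3    0    0    0    0

Candidate y = [1, 3, 2, 2, 1, 3]; check y·C column-wise:
  col α: 1·0 + 3·0 + 2·0 + 2·-3 + 1·0 + 3·2 = 0
  col β: 1·0 + 3·-3 + 2·0 + 2·0 + 1·0 + 3·3 = 0
  col γ: 1·-3 + 3·0 + 2·1 + 2·0 + 1·1 + 3·0 = 0
  col δ: 1·-2 + 3·0 + 2·0 + 2·0 + 1·2 + 3·0 = 0
  col ε: 1·2 + 3·0 + 2·0 + 2·-1 + 1·0 + 3·0 = 0
  col ζ: 1·4 + 3·0 + 2·0 + 2·0 + 1·-4 + 3·0 = 0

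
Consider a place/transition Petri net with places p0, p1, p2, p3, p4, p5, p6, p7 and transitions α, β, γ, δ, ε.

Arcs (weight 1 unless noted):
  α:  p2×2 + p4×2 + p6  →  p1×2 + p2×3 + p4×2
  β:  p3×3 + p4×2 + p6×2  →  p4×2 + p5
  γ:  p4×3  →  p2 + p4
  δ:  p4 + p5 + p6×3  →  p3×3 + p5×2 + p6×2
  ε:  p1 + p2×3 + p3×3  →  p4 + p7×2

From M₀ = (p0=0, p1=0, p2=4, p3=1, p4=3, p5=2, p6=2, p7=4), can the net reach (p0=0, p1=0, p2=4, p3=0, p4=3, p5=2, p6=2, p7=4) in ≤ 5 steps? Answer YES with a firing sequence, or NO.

NO — not reachable within 5 firings

depth 0: 1 marking
depth 1: 3 markings reached so far
depth 2: 5 markings reached so far
depth 3: 6 markings reached so far
depth 4: 6 markings reached so far
(frontier empty at depth 4; search complete)
target is not among the 6 markings reachable within 5 steps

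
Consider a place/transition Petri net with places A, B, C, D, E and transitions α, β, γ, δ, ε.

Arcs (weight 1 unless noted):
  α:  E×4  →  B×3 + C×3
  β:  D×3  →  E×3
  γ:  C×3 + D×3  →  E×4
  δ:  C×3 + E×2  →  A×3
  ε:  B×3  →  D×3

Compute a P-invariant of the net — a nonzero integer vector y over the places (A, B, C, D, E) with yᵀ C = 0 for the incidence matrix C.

Incidence matrix C (rows=places, cols=transitions):
        α    β    γ    δ    ε
    A   0    0    0    3    0
    B   3    0    0    0   -3
    C   3    0   -3   -3    0
    D   0   -3   -3    0    3
    E  -4    3    4   -2    0

Candidate y = [3, 3, 1, 3, 3]; check y·C column-wise:
  col α: 3·0 + 3·3 + 1·3 + 3·0 + 3·-4 = 0
  col β: 3·0 + 3·0 + 1·0 + 3·-3 + 3·3 = 0
  col γ: 3·0 + 3·0 + 1·-3 + 3·-3 + 3·4 = 0
  col δ: 3·3 + 3·0 + 1·-3 + 3·0 + 3·-2 = 0
  col ε: 3·0 + 3·-3 + 1·0 + 3·3 + 3·0 = 0

y = (A:3, B:3, C:1, D:3, E:3)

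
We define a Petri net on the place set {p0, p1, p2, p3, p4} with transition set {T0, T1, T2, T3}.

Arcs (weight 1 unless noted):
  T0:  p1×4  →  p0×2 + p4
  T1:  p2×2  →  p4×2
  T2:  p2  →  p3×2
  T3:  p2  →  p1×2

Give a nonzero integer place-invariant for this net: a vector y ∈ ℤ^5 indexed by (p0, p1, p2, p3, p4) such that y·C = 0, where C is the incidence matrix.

Incidence matrix C (rows=places, cols=transitions):
       T0   T1   T2   T3
   p0   2    0    0    0
   p1  -4    0    0    2
   p2   0   -2   -1   -1
   p3   0    0    2    0
   p4   1    2    0    0

Candidate y = [1, 1, 2, 1, 2]; check y·C column-wise:
  col T0: 1·2 + 1·-4 + 2·0 + 1·0 + 2·1 = 0
  col T1: 1·0 + 1·0 + 2·-2 + 1·0 + 2·2 = 0
  col T2: 1·0 + 1·0 + 2·-1 + 1·2 + 2·0 = 0
  col T3: 1·0 + 1·2 + 2·-1 + 1·0 + 2·0 = 0

y = (p0:1, p1:1, p2:2, p3:1, p4:2)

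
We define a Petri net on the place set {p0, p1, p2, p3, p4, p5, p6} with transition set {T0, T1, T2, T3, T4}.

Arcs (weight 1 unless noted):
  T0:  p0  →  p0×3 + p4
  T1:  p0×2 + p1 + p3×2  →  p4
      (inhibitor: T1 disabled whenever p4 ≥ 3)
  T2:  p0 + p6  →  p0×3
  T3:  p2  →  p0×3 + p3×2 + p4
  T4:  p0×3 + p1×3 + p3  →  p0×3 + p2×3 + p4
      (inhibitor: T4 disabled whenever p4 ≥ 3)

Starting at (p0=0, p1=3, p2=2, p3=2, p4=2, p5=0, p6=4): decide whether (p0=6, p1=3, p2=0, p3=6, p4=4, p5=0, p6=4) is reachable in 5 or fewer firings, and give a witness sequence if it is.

YES — reachable via ⟨T3, T3⟩ (2 firings)

step 1: fire T3:  (p0=0, p1=3, p2=2, p3=2, p4=2, p5=0, p6=4) → (p0=3, p1=3, p2=1, p3=4, p4=3, p5=0, p6=4)
step 2: fire T3:  (p0=3, p1=3, p2=1, p3=4, p4=3, p5=0, p6=4) → (p0=6, p1=3, p2=0, p3=6, p4=4, p5=0, p6=4)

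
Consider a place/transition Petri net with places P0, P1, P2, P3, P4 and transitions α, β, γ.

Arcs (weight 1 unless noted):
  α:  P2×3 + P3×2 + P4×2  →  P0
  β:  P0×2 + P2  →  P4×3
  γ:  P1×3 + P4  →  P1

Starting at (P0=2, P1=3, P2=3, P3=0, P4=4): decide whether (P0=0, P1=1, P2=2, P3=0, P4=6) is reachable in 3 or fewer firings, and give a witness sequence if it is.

step 1: fire β:  (P0=2, P1=3, P2=3, P3=0, P4=4) → (P0=0, P1=3, P2=2, P3=0, P4=7)
step 2: fire γ:  (P0=0, P1=3, P2=2, P3=0, P4=7) → (P0=0, P1=1, P2=2, P3=0, P4=6)

YES — reachable via ⟨β, γ⟩ (2 firings)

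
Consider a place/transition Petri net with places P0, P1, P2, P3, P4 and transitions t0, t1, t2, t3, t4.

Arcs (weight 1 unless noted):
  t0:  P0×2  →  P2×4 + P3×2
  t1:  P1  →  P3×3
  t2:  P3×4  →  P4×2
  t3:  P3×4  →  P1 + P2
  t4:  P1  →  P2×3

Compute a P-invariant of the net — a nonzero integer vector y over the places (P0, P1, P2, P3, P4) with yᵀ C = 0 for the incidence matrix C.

y = (P0:3, P1:3, P2:1, P3:1, P4:2)

Incidence matrix C (rows=places, cols=transitions):
       t0   t1   t2   t3   t4
   P0  -2    0    0    0    0
   P1   0   -1    0    1   -1
   P2   4    0    0    1    3
   P3   2    3   -4   -4    0
   P4   0    0    2    0    0

Candidate y = [3, 3, 1, 1, 2]; check y·C column-wise:
  col t0: 3·-2 + 3·0 + 1·4 + 1·2 + 2·0 = 0
  col t1: 3·0 + 3·-1 + 1·0 + 1·3 + 2·0 = 0
  col t2: 3·0 + 3·0 + 1·0 + 1·-4 + 2·2 = 0
  col t3: 3·0 + 3·1 + 1·1 + 1·-4 + 2·0 = 0
  col t4: 3·0 + 3·-1 + 1·3 + 1·0 + 2·0 = 0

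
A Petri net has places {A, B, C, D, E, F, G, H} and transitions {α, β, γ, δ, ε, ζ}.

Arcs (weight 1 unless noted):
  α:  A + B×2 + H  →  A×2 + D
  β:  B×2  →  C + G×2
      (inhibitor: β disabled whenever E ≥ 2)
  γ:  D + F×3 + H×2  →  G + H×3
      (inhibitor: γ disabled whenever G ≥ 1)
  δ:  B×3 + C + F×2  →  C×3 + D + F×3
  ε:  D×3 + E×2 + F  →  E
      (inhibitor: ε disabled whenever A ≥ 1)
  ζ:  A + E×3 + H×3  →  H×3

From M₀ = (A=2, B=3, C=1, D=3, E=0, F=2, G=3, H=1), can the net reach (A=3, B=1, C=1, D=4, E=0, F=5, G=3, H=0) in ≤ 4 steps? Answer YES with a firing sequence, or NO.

depth 0: 1 marking
depth 1: 4 markings reached so far
depth 2: 4 markings reached so far
(frontier empty at depth 2; search complete)
target is not among the 4 markings reachable within 4 steps

NO — not reachable within 4 firings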